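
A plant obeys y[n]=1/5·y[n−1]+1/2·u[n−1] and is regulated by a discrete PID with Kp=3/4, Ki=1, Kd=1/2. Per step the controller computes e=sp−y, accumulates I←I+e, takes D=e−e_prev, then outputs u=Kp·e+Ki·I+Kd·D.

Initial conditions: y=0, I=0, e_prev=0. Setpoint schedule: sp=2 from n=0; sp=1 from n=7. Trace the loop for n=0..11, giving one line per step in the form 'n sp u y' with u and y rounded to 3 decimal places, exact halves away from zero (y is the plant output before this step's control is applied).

0 2 4.500 0.000
1 2 0.438 2.250
2 2 4.870 0.669
3 2 1.136 2.569
4 2 4.863 1.082
5 2 1.514 2.648
6 2 4.712 1.286
7 1 -0.491 2.613
8 1 4.316 0.277
9 1 -0.486 2.213
10 1 3.799 0.200
11 1 -0.322 1.940

(exact arithmetic carried between steps; '≈' marks a value shown rounded to 6 d.p. or computed from one; I and e_prev carry over from the previous line; the table rounds u and y to 3 d.p., halves away from zero)
n=0: y=0, sp=2, e=sp−y=2; I=2, D=e−e_prev=2; u=3/4·2+1·2+1/2·2=4.5; next y=1/5·0+1/2·4.5=2.25
n=1: y=2.25, sp=2, e=sp−y=-0.25; I=1.75, D=e−e_prev=-2.25; u=3/4·(-0.25)+1·1.75+1/2·(-2.25)=0.4375; next y=1/5·2.25+1/2·0.4375=0.66875
n=2: y=0.66875, sp=2, e=sp−y=1.33125; I=3.08125, D=e−e_prev=1.58125; u=3/4·1.33125+1·3.08125+1/2·1.58125≈4.870313; next y=1/5·0.66875+1/2·4.870313≈2.568906
n=3: y≈2.568906, sp=2, e=sp−y≈-0.568906; I≈2.512344, D=e−e_prev≈-1.900156; u=3/4·(-0.568906)+1·2.512344+1/2·(-1.900156)≈1.135586; next y=1/5·2.568906+1/2·1.135586≈1.081574
n=4: y≈1.081574, sp=2, e=sp−y≈0.918426; I≈3.430770, D=e−e_prev≈1.487332; u=3/4·0.918426+1·3.430770+1/2·1.487332≈4.863255; next y=1/5·1.081574+1/2·4.863255≈2.647942
n=5: y≈2.647942, sp=2, e=sp−y≈-0.647942; I≈2.782827, D=e−e_prev≈-1.566368; u=3/4·(-0.647942)+1·2.782827+1/2·(-1.566368)≈1.513686; next y=1/5·2.647942+1/2·1.513686≈1.286432
n=6: y≈1.286432, sp=2, e=sp−y≈0.713568; I≈3.496396, D=e−e_prev≈1.361511; u=3/4·0.713568+1·3.496396+1/2·1.361511≈4.712327; next y=1/5·1.286432+1/2·4.712327≈2.613450
n=7: y≈2.613450, sp=1, e=sp−y≈-1.613450; I≈1.882946, D=e−e_prev≈-2.327018; u=3/4·(-1.613450)+1·1.882946+1/2·(-2.327018)≈-0.490651; next y=1/5·2.613450+1/2·(-0.490651)≈0.277365
n=8: y≈0.277365, sp=1, e=sp−y≈0.722635; I≈2.605581, D=e−e_prev≈2.336085; u=3/4·0.722635+1·2.605581+1/2·2.336085≈4.315600; next y=1/5·0.277365+1/2·4.315600≈2.213273
n=9: y≈2.213273, sp=1, e=sp−y≈-1.213273; I≈1.392308, D=e−e_prev≈-1.935909; u=3/4·(-1.213273)+1·1.392308+1/2·(-1.935909)≈-0.485601; next y=1/5·2.213273+1/2·(-0.485601)≈0.199854
n=10: y≈0.199854, sp=1, e=sp−y≈0.800146; I≈2.192454, D=e−e_prev≈2.013419; u=3/4·0.800146+1·2.192454+1/2·2.013419≈3.799273; next y=1/5·0.199854+1/2·3.799273≈1.939607
n=11: y≈1.939607, sp=1, e=sp−y≈-0.939607; I≈1.252847, D=e−e_prev≈-1.739753; u=3/4·(-0.939607)+1·1.252847+1/2·(-1.739753)≈-0.321735; next y=1/5·1.939607+1/2·(-0.321735)≈0.227054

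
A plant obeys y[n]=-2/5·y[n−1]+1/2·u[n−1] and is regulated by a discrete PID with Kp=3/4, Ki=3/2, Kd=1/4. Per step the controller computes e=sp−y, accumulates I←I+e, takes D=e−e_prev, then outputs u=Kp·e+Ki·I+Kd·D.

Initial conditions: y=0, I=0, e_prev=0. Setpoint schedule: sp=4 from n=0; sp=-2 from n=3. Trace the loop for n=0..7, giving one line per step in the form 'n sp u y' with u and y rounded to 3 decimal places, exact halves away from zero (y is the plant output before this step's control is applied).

(exact arithmetic carried between steps; '≈' marks a value shown rounded to 6 d.p. or computed from one; I and e_prev carry over from the previous line; the table rounds u and y to 3 d.p., halves away from zero)
n=0: y=0, sp=4, e=sp−y=4; I=4, D=e−e_prev=4; u=3/4·4+3/2·4+1/4·4=10; next y=-2/5·0+1/2·10=5
n=1: y=5, sp=4, e=sp−y=-1; I=3, D=e−e_prev=-5; u=3/4·(-1)+3/2·3+1/4·(-5)=2.5; next y=-2/5·5+1/2·2.5=-0.75
n=2: y=-0.75, sp=4, e=sp−y=4.75; I=7.75, D=e−e_prev=5.75; u=3/4·4.75+3/2·7.75+1/4·5.75=16.625; next y=-2/5·(-0.75)+1/2·16.625=8.6125
n=3: y=8.6125, sp=-2, e=sp−y=-10.6125; I=-2.8625, D=e−e_prev=-15.3625; u=3/4·(-10.6125)+3/2·(-2.8625)+1/4·(-15.3625)=-16.09375; next y=-2/5·8.6125+1/2·(-16.09375)=-11.491875
n=4: y=-11.491875, sp=-2, e=sp−y=9.491875; I=6.629375, D=e−e_prev=20.104375; u=3/4·9.491875+3/2·6.629375+1/4·20.104375≈22.089063; next y=-2/5·(-11.491875)+1/2·22.089063≈15.641281
n=5: y≈15.641281, sp=-2, e=sp−y≈-17.641281; I≈-11.011906, D=e−e_prev≈-27.133156; u=3/4·(-17.641281)+3/2·(-11.011906)+1/4·(-27.133156)≈-36.532109; next y=-2/5·15.641281+1/2·(-36.532109)≈-24.522567
n=6: y≈-24.522567, sp=-2, e=sp−y≈22.522567; I≈11.510661, D=e−e_prev≈40.163848; u=3/4·22.522567+3/2·11.510661+1/4·40.163848≈44.198879; next y=-2/5·(-24.522567)+1/2·44.198879≈31.908466
n=7: y≈31.908466, sp=-2, e=sp−y≈-33.908466; I≈-22.397805, D=e−e_prev≈-56.431034; u=3/4·(-33.908466)+3/2·(-22.397805)+1/4·(-56.431034)≈-73.135816; next y=-2/5·31.908466+1/2·(-73.135816)≈-49.331295

0 4 10.000 0.000
1 4 2.500 5.000
2 4 16.625 -0.750
3 -2 -16.094 8.613
4 -2 22.089 -11.492
5 -2 -36.532 15.641
6 -2 44.199 -24.523
7 -2 -73.136 31.908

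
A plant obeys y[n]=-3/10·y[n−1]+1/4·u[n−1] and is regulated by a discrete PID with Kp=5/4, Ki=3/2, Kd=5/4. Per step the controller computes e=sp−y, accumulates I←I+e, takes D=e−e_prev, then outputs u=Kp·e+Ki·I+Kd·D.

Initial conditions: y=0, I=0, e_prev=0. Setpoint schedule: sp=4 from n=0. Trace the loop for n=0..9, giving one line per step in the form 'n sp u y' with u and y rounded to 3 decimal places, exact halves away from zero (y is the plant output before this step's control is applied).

0 4 16.000 0.000
1 4 1.000 4.000
2 4 25.800 -0.950
3 4 -3.703 6.735
4 4 40.526 -2.946
5 4 -17.002 11.015
6 4 64.208 -7.555
7 4 -45.167 18.319
8 4 106.121 -16.787
9 4 -99.995 31.566

(exact arithmetic carried between steps; '≈' marks a value shown rounded to 6 d.p. or computed from one; I and e_prev carry over from the previous line; the table rounds u and y to 3 d.p., halves away from zero)
n=0: y=0, sp=4, e=sp−y=4; I=4, D=e−e_prev=4; u=5/4·4+3/2·4+5/4·4=16; next y=-3/10·0+1/4·16=4
n=1: y=4, sp=4, e=sp−y=0; I=4, D=e−e_prev=-4; u=5/4·0+3/2·4+5/4·(-4)=1; next y=-3/10·4+1/4·1=-0.95
n=2: y=-0.95, sp=4, e=sp−y=4.95; I=8.95, D=e−e_prev=4.95; u=5/4·4.95+3/2·8.95+5/4·4.95=25.8; next y=-3/10·(-0.95)+1/4·25.8=6.735
n=3: y=6.735, sp=4, e=sp−y=-2.735; I=6.215, D=e−e_prev=-7.685; u=5/4·(-2.735)+3/2·6.215+5/4·(-7.685)=-3.7025; next y=-3/10·6.735+1/4·(-3.7025)=-2.946125
n=4: y=-2.946125, sp=4, e=sp−y=6.946125; I=13.161125, D=e−e_prev=9.681125; u=5/4·6.946125+3/2·13.161125+5/4·9.681125=40.52575; next y=-3/10·(-2.946125)+1/4·40.52575=11.015275
n=5: y=11.015275, sp=4, e=sp−y=-7.015275; I=6.14585, D=e−e_prev=-13.9614; u=5/4·(-7.015275)+3/2·6.14585+5/4·(-13.9614)≈-17.002069; next y=-3/10·11.015275+1/4·(-17.002069)≈-7.555100
n=6: y≈-7.555100, sp=4, e=sp−y≈11.555100; I≈17.700950, D=e−e_prev≈18.570375; u=5/4·11.555100+3/2·17.700950+5/4·18.570375≈64.208268; next y=-3/10·(-7.555100)+1/4·64.208268≈18.318597
n=7: y≈18.318597, sp=4, e=sp−y≈-14.318597; I≈3.382353, D=e−e_prev≈-25.873696; u=5/4·(-14.318597)+3/2·3.382353+5/4·(-25.873696)≈-45.166837; next y=-3/10·18.318597+1/4·(-45.166837)≈-16.787288
n=8: y≈-16.787288, sp=4, e=sp−y≈20.787288; I≈24.169641, D=e−e_prev≈35.105885; u=5/4·20.787288+3/2·24.169641+5/4·35.105885≈106.120929; next y=-3/10·(-16.787288)+1/4·106.120929≈31.566419
n=9: y≈31.566419, sp=4, e=sp−y≈-27.566419; I≈-3.396777, D=e−e_prev≈-48.353707; u=5/4·(-27.566419)+3/2·(-3.396777)+5/4·(-48.353707)≈-99.995323; next y=-3/10·31.566419+1/4·(-99.995323)≈-34.468756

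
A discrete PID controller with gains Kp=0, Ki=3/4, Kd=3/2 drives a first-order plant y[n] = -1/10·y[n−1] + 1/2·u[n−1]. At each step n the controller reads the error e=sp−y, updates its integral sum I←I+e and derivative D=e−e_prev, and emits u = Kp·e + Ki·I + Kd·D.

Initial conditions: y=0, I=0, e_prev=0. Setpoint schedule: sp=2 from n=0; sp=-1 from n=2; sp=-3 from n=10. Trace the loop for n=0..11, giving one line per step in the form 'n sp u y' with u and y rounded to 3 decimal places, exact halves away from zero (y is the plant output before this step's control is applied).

(exact arithmetic carried between steps; '≈' marks a value shown rounded to 6 d.p. or computed from one; I and e_prev carry over from the previous line; the table rounds u and y to 3 d.p., halves away from zero)
n=0: y=0, sp=2, e=sp−y=2; I=2, D=e−e_prev=2; u=0·2+3/4·2+3/2·2=4.5; next y=-1/10·0+1/2·4.5=2.25
n=1: y=2.25, sp=2, e=sp−y=-0.25; I=1.75, D=e−e_prev=-2.25; u=0·(-0.25)+3/4·1.75+3/2·(-2.25)=-2.0625; next y=-1/10·2.25+1/2·(-2.0625)=-1.25625
n=2: y=-1.25625, sp=-1, e=sp−y=0.25625; I=2.00625, D=e−e_prev=0.50625; u=0·0.25625+3/4·2.00625+3/2·0.50625≈2.264063; next y=-1/10·(-1.25625)+1/2·2.264063≈1.257656
n=3: y≈1.257656, sp=-1, e=sp−y≈-2.257656; I≈-0.251406, D=e−e_prev≈-2.513906; u=0·(-2.257656)+3/4·(-0.251406)+3/2·(-2.513906)≈-3.959414; next y=-1/10·1.257656+1/2·(-3.959414)≈-2.105473
n=4: y≈-2.105473, sp=-1, e=sp−y≈1.105473; I≈0.854066, D=e−e_prev≈3.363129; u=0·1.105473+3/4·0.854066+3/2·3.363129≈5.685243; next y=-1/10·(-2.105473)+1/2·5.685243≈3.053169
n=5: y≈3.053169, sp=-1, e=sp−y≈-4.053169; I≈-3.199102, D=e−e_prev≈-5.158642; u=0·(-4.053169)+3/4·(-3.199102)+3/2·(-5.158642)≈-10.137289; next y=-1/10·3.053169+1/2·(-10.137289)≈-5.373961
n=6: y≈-5.373961, sp=-1, e=sp−y≈4.373961; I≈1.174859, D=e−e_prev≈8.427130; u=0·4.373961+3/4·1.174859+3/2·8.427130≈13.521840; next y=-1/10·(-5.373961)+1/2·13.521840≈7.298316
n=7: y≈7.298316, sp=-1, e=sp−y≈-8.298316; I≈-7.123457, D=e−e_prev≈-12.672277; u=0·(-8.298316)+3/4·(-7.123457)+3/2·(-12.672277)≈-24.351009; next y=-1/10·7.298316+1/2·(-24.351009)≈-12.905336
n=8: y≈-12.905336, sp=-1, e=sp−y≈11.905336; I≈4.781879, D=e−e_prev≈20.203652; u=0·11.905336+3/4·4.781879+3/2·20.203652≈33.891887; next y=-1/10·(-12.905336)+1/2·33.891887≈18.236477
n=9: y≈18.236477, sp=-1, e=sp−y≈-19.236477; I≈-14.454598, D=e−e_prev≈-31.141813; u=0·(-19.236477)+3/4·(-14.454598)+3/2·(-31.141813)≈-57.553669; next y=-1/10·18.236477+1/2·(-57.553669)≈-30.600482
n=10: y≈-30.600482, sp=-3, e=sp−y≈27.600482; I≈13.145884, D=e−e_prev≈46.836959; u=0·27.600482+3/4·13.145884+3/2·46.836959≈80.114852; next y=-1/10·(-30.600482)+1/2·80.114852≈43.117474
n=11: y≈43.117474, sp=-3, e=sp−y≈-46.117474; I≈-32.971590, D=e−e_prev≈-73.717956; u=0·(-46.117474)+3/4·(-32.971590)+3/2·(-73.717956)≈-135.305627; next y=-1/10·43.117474+1/2·(-135.305627)≈-71.964561

0 2 4.500 0.000
1 2 -2.063 2.250
2 -1 2.264 -1.256
3 -1 -3.959 1.258
4 -1 5.685 -2.105
5 -1 -10.137 3.053
6 -1 13.522 -5.374
7 -1 -24.351 7.298
8 -1 33.892 -12.905
9 -1 -57.554 18.236
10 -3 80.115 -30.600
11 -3 -135.306 43.117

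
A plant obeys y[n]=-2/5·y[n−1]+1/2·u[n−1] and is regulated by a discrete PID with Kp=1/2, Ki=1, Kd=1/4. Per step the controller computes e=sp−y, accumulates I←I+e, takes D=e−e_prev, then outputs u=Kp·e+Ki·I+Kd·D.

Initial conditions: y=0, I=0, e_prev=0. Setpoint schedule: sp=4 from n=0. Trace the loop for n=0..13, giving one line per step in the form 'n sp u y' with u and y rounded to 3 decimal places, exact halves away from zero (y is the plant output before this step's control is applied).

(exact arithmetic carried between steps; '≈' marks a value shown rounded to 6 d.p. or computed from one; I and e_prev carry over from the previous line; the table rounds u and y to 3 d.p., halves away from zero)
n=0: y=0, sp=4, e=sp−y=4; I=4, D=e−e_prev=4; u=1/2·4+1·4+1/4·4=7; next y=-2/5·0+1/2·7=3.5
n=1: y=3.5, sp=4, e=sp−y=0.5; I=4.5, D=e−e_prev=-3.5; u=1/2·0.5+1·4.5+1/4·(-3.5)=3.875; next y=-2/5·3.5+1/2·3.875=0.5375
n=2: y=0.5375, sp=4, e=sp−y=3.4625; I=7.9625, D=e−e_prev=2.9625; u=1/2·3.4625+1·7.9625+1/4·2.9625=10.434375; next y=-2/5·0.5375+1/2·10.434375≈5.002188
n=3: y≈5.002188, sp=4, e=sp−y≈-1.002188; I≈6.960313, D=e−e_prev≈-4.464688; u=1/2·(-1.002188)+1·6.960313+1/4·(-4.464688)≈5.343047; next y=-2/5·5.002188+1/2·5.343047≈0.670648
n=4: y≈0.670648, sp=4, e=sp−y≈3.329352; I≈10.289664, D=e−e_prev≈4.331539; u=1/2·3.329352+1·10.289664+1/4·4.331539≈13.037225; next y=-2/5·0.670648+1/2·13.037225≈6.250353
n=5: y≈6.250353, sp=4, e=sp−y≈-2.250353; I≈8.039311, D=e−e_prev≈-5.579704; u=1/2·(-2.250353)+1·8.039311+1/4·(-5.579704)≈5.519209; next y=-2/5·6.250353+1/2·5.519209≈0.259463
n=6: y≈0.259463, sp=4, e=sp−y≈3.740537; I≈11.779848, D=e−e_prev≈5.990890; u=1/2·3.740537+1·11.779848+1/4·5.990890≈15.147839; next y=-2/5·0.259463+1/2·15.147839≈7.470134
n=7: y≈7.470134, sp=4, e=sp−y≈-3.470134; I≈8.309714, D=e−e_prev≈-7.210671; u=1/2·(-3.470134)+1·8.309714+1/4·(-7.210671)≈4.771979; next y=-2/5·7.470134+1/2·4.771979≈-0.602064
n=8: y≈-0.602064, sp=4, e=sp−y≈4.602064; I≈12.911778, D=e−e_prev≈8.072198; u=1/2·4.602064+1·12.911778+1/4·8.072198≈17.230860; next y=-2/5·(-0.602064)+1/2·17.230860≈8.856256
n=9: y≈8.856256, sp=4, e=sp−y≈-4.856256; I≈8.055522, D=e−e_prev≈-9.458320; u=1/2·(-4.856256)+1·8.055522+1/4·(-9.458320)≈3.262815; next y=-2/5·8.856256+1/2·3.262815≈-1.911095
n=10: y≈-1.911095, sp=4, e=sp−y≈5.911095; I≈13.966617, D=e−e_prev≈10.767350; u=1/2·5.911095+1·13.966617+1/4·10.767350≈19.614002; next y=-2/5·(-1.911095)+1/2·19.614002≈10.571439
n=11: y≈10.571439, sp=4, e=sp−y≈-6.571439; I≈7.395178, D=e−e_prev≈-12.482534; u=1/2·(-6.571439)+1·7.395178+1/4·(-12.482534)≈0.988825; next y=-2/5·10.571439+1/2·0.988825≈-3.734163
n=12: y≈-3.734163, sp=4, e=sp−y≈7.734163; I≈15.129341, D=e−e_prev≈14.305602; u=1/2·7.734163+1·15.129341+1/4·14.305602≈22.572823; next y=-2/5·(-3.734163)+1/2·22.572823≈12.780077
n=13: y≈12.780077, sp=4, e=sp−y≈-8.780077; I≈6.349264, D=e−e_prev≈-16.514240; u=1/2·(-8.780077)+1·6.349264+1/4·(-16.514240)≈-2.169334; next y=-2/5·12.780077+1/2·(-2.169334)≈-6.196698

0 4 7.000 0.000
1 4 3.875 3.500
2 4 10.434 0.538
3 4 5.343 5.002
4 4 13.037 0.671
5 4 5.519 6.250
6 4 15.148 0.259
7 4 4.772 7.470
8 4 17.231 -0.602
9 4 3.263 8.856
10 4 19.614 -1.911
11 4 0.989 10.571
12 4 22.573 -3.734
13 4 -2.169 12.780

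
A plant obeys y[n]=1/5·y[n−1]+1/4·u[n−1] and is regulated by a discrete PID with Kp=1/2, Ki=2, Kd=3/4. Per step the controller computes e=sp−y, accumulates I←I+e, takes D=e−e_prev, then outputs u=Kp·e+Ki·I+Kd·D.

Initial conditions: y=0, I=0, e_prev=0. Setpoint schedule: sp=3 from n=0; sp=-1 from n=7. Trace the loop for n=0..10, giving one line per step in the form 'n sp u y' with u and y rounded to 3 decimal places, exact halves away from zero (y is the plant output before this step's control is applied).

0 3 9.750 0.000
1 3 5.578 2.438
2 3 10.337 1.882
3 3 8.651 2.961
4 3 10.207 2.755
5 3 9.412 3.103
6 3 9.887 2.974
7 -1 -3.459 3.067
8 -1 2.261 -0.251
9 -1 -4.215 0.515
10 -1 -1.907 -0.951

(exact arithmetic carried between steps; '≈' marks a value shown rounded to 6 d.p. or computed from one; I and e_prev carry over from the previous line; the table rounds u and y to 3 d.p., halves away from zero)
n=0: y=0, sp=3, e=sp−y=3; I=3, D=e−e_prev=3; u=1/2·3+2·3+3/4·3=9.75; next y=1/5·0+1/4·9.75=2.4375
n=1: y=2.4375, sp=3, e=sp−y=0.5625; I=3.5625, D=e−e_prev=-2.4375; u=1/2·0.5625+2·3.5625+3/4·(-2.4375)=5.578125; next y=1/5·2.4375+1/4·5.578125≈1.882031
n=2: y≈1.882031, sp=3, e=sp−y≈1.117969; I≈4.680469, D=e−e_prev≈0.555469; u=1/2·1.117969+2·4.680469+3/4·0.555469≈10.336523; next y=1/5·1.882031+1/4·10.336523≈2.960537
n=3: y≈2.960537, sp=3, e=sp−y≈0.039463; I≈4.719932, D=e−e_prev≈-1.078506; u=1/2·0.039463+2·4.719932+3/4·(-1.078506)≈8.650715; next y=1/5·2.960537+1/4·8.650715≈2.754786
n=4: y≈2.754786, sp=3, e=sp−y≈0.245214; I≈4.965145, D=e−e_prev≈0.205751; u=1/2·0.245214+2·4.965145+3/4·0.205751≈10.207211; next y=1/5·2.754786+1/4·10.207211≈3.102760
n=5: y≈3.102760, sp=3, e=sp−y≈-0.102760; I≈4.862385, D=e−e_prev≈-0.347974; u=1/2·(-0.102760)+2·4.862385+3/4·(-0.347974)≈9.412411; next y=1/5·3.102760+1/4·9.412411≈2.973655
n=6: y≈2.973655, sp=3, e=sp−y≈0.026345; I≈4.888731, D=e−e_prev≈0.129105; u=1/2·0.026345+2·4.888731+3/4·0.129105≈9.887463; next y=1/5·2.973655+1/4·9.887463≈3.066597
n=7: y≈3.066597, sp=-1, e=sp−y≈-4.066597; I≈0.822134, D=e−e_prev≈-4.092942; u=1/2·(-4.066597)+2·0.822134+3/4·(-4.092942)≈-3.458737; next y=1/5·3.066597+1/4·(-3.458737)≈-0.251365
n=8: y≈-0.251365, sp=-1, e=sp−y≈-0.748635; I≈0.073499, D=e−e_prev≈3.317962; u=1/2·(-0.748635)+2·0.073499+3/4·3.317962≈2.261151; next y=1/5·(-0.251365)+1/4·2.261151≈0.515015
n=9: y≈0.515015, sp=-1, e=sp−y≈-1.515015; I≈-1.441516, D=e−e_prev≈-0.766380; u=1/2·(-1.515015)+2·(-1.441516)+3/4·(-0.766380)≈-4.215324; next y=1/5·0.515015+1/4·(-4.215324)≈-0.950828
n=10: y≈-0.950828, sp=-1, e=sp−y≈-0.049172; I≈-1.490688, D=e−e_prev≈1.465843; u=1/2·(-0.049172)+2·(-1.490688)+3/4·1.465843≈-1.906580; next y=1/5·(-0.950828)+1/4·(-1.906580)≈-0.666811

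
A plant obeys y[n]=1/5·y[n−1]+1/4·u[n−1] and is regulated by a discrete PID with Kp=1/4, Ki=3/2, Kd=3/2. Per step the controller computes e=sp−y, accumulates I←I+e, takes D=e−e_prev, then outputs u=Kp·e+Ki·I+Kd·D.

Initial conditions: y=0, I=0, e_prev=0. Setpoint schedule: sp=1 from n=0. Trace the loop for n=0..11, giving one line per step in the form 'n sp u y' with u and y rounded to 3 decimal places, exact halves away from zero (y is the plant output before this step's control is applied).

(exact arithmetic carried between steps; '≈' marks a value shown rounded to 6 d.p. or computed from one; I and e_prev carry over from the previous line; the table rounds u and y to 3 d.p., halves away from zero)
n=0: y=0, sp=1, e=sp−y=1; I=1, D=e−e_prev=1; u=1/4·1+3/2·1+3/2·1=3.25; next y=1/5·0+1/4·3.25=0.8125
n=1: y=0.8125, sp=1, e=sp−y=0.1875; I=1.1875, D=e−e_prev=-0.8125; u=1/4·0.1875+3/2·1.1875+3/2·(-0.8125)=0.609375; next y=1/5·0.8125+1/4·0.609375≈0.314844
n=2: y≈0.314844, sp=1, e=sp−y≈0.685156; I≈1.872656, D=e−e_prev≈0.497656; u=1/4·0.685156+3/2·1.872656+3/2·0.497656≈3.726758; next y=1/5·0.314844+1/4·3.726758≈0.994658
n=3: y≈0.994658, sp=1, e=sp−y≈0.005342; I≈1.877998, D=e−e_prev≈-0.679814; u=1/4·0.005342+3/2·1.877998+3/2·(-0.679814)≈1.798611; next y=1/5·0.994658+1/4·1.798611≈0.648584
n=4: y≈0.648584, sp=1, e=sp−y≈0.351416; I≈2.229414, D=e−e_prev≈0.346074; u=1/4·0.351416+3/2·2.229414+3/2·0.346074≈3.951085; next y=1/5·0.648584+1/4·3.951085≈1.117488
n=5: y≈1.117488, sp=1, e=sp−y≈-0.117488; I≈2.111926, D=e−e_prev≈-0.468904; u=1/4·(-0.117488)+3/2·2.111926+3/2·(-0.468904)≈2.435160; next y=1/5·1.117488+1/4·2.435160≈0.832288
n=6: y≈0.832288, sp=1, e=sp−y≈0.167712; I≈2.279638, D=e−e_prev≈0.285200; u=1/4·0.167712+3/2·2.279638+3/2·0.285200≈3.889185; next y=1/5·0.832288+1/4·3.889185≈1.138754
n=7: y≈1.138754, sp=1, e=sp−y≈-0.138754; I≈2.140884, D=e−e_prev≈-0.306466; u=1/4·(-0.138754)+3/2·2.140884+3/2·(-0.306466)≈2.716938; next y=1/5·1.138754+1/4·2.716938≈0.906985
n=8: y≈0.906985, sp=1, e=sp−y≈0.093015; I≈2.233899, D=e−e_prev≈0.231769; u=1/4·0.093015+3/2·2.233899+3/2·0.231769≈3.721754; next y=1/5·0.906985+1/4·3.721754≈1.111836
n=9: y≈1.111836, sp=1, e=sp−y≈-0.111836; I≈2.122063, D=e−e_prev≈-0.204850; u=1/4·(-0.111836)+3/2·2.122063+3/2·(-0.204850)≈2.847860; next y=1/5·1.111836+1/4·2.847860≈0.934332
n=10: y≈0.934332, sp=1, e=sp−y≈0.065668; I≈2.187731, D=e−e_prev≈0.177504; u=1/4·0.065668+3/2·2.187731+3/2·0.177504≈3.564268; next y=1/5·0.934332+1/4·3.564268≈1.077934
n=11: y≈1.077934, sp=1, e=sp−y≈-0.077934; I≈2.109797, D=e−e_prev≈-0.143601; u=1/4·(-0.077934)+3/2·2.109797+3/2·(-0.143601)≈2.929810; next y=1/5·1.077934+1/4·2.929810≈0.948039

0 1 3.250 0.000
1 1 0.609 0.813
2 1 3.727 0.315
3 1 1.799 0.995
4 1 3.951 0.649
5 1 2.435 1.117
6 1 3.889 0.832
7 1 2.717 1.139
8 1 3.722 0.907
9 1 2.848 1.112
10 1 3.564 0.934
11 1 2.930 1.078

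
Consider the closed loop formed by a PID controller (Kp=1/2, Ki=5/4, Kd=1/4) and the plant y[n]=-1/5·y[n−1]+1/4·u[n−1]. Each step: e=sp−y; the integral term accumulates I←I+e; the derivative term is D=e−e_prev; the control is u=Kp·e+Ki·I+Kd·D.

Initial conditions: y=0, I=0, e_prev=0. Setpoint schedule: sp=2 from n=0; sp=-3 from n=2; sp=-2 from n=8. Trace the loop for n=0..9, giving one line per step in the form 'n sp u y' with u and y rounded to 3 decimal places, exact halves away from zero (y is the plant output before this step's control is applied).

0 2 4.000 0.000
1 2 4.000 1.000
2 -3 -4.100 0.800
3 -3 -3.680 -1.185
4 -3 -7.449 -0.683
5 -3 -8.134 -1.726
6 -3 -10.062 -1.688
7 -3 -10.714 -2.178
8 -2 -9.734 -2.243
9 -2 -10.212 -1.985

(exact arithmetic carried between steps; '≈' marks a value shown rounded to 6 d.p. or computed from one; I and e_prev carry over from the previous line; the table rounds u and y to 3 d.p., halves away from zero)
n=0: y=0, sp=2, e=sp−y=2; I=2, D=e−e_prev=2; u=1/2·2+5/4·2+1/4·2=4; next y=-1/5·0+1/4·4=1
n=1: y=1, sp=2, e=sp−y=1; I=3, D=e−e_prev=-1; u=1/2·1+5/4·3+1/4·(-1)=4; next y=-1/5·1+1/4·4=0.8
n=2: y=0.8, sp=-3, e=sp−y=-3.8; I=-0.8, D=e−e_prev=-4.8; u=1/2·(-3.8)+5/4·(-0.8)+1/4·(-4.8)=-4.1; next y=-1/5·0.8+1/4·(-4.1)=-1.185
n=3: y=-1.185, sp=-3, e=sp−y=-1.815; I=-2.615, D=e−e_prev=1.985; u=1/2·(-1.815)+5/4·(-2.615)+1/4·1.985=-3.68; next y=-1/5·(-1.185)+1/4·(-3.68)=-0.683
n=4: y=-0.683, sp=-3, e=sp−y=-2.317; I=-4.932, D=e−e_prev=-0.502; u=1/2·(-2.317)+5/4·(-4.932)+1/4·(-0.502)=-7.449; next y=-1/5·(-0.683)+1/4·(-7.449)=-1.72565
n=5: y=-1.72565, sp=-3, e=sp−y=-1.27435; I=-6.20635, D=e−e_prev=1.04265; u=1/2·(-1.27435)+5/4·(-6.20635)+1/4·1.04265=-8.13445; next y=-1/5·(-1.72565)+1/4·(-8.13445)≈-1.688483
n=6: y≈-1.688483, sp=-3, e=sp−y≈-1.311518; I≈-7.517868, D=e−e_prev≈-0.037168; u=1/2·(-1.311518)+5/4·(-7.517868)+1/4·(-0.037168)≈-10.062385; next y=-1/5·(-1.688483)+1/4·(-10.062385)≈-2.177900
n=7: y≈-2.177900, sp=-3, e=sp−y≈-0.822100; I≈-8.339968, D=e−e_prev≈0.489417; u=1/2·(-0.822100)+5/4·(-8.339968)+1/4·0.489417≈-10.713656; next y=-1/5·(-2.177900)+1/4·(-10.713656)≈-2.242834
n=8: y≈-2.242834, sp=-2, e=sp−y≈0.242834; I≈-8.097134, D=e−e_prev≈1.064934; u=1/2·0.242834+5/4·(-8.097134)+1/4·1.064934≈-9.733767; next y=-1/5·(-2.242834)+1/4·(-9.733767)≈-1.984875
n=9: y≈-1.984875, sp=-2, e=sp−y≈-0.015125; I≈-8.112259, D=e−e_prev≈-0.257959; u=1/2·(-0.015125)+5/4·(-8.112259)+1/4·(-0.257959)≈-10.212376; next y=-1/5·(-1.984875)+1/4·(-10.212376)≈-2.156119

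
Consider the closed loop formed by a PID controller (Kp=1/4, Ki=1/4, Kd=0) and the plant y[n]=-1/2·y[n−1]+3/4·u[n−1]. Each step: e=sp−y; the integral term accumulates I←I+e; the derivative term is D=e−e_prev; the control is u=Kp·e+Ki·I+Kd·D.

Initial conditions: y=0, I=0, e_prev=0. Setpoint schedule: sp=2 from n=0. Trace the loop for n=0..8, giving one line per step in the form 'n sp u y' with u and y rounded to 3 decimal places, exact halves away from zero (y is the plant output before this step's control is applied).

0 2 1.000 0.000
1 2 1.125 0.750
2 2 1.578 0.469
3 2 1.721 0.949
4 2 2.050 0.816
5 2 2.189 1.130
6 2 2.433 1.077
7 2 2.559 1.286
8 2 2.743 1.276

(exact arithmetic carried between steps; '≈' marks a value shown rounded to 6 d.p. or computed from one; I and e_prev carry over from the previous line; the table rounds u and y to 3 d.p., halves away from zero)
n=0: y=0, sp=2, e=sp−y=2; I=2, D=e−e_prev=2; u=1/4·2+1/4·2+0·2=1; next y=-1/2·0+3/4·1=0.75
n=1: y=0.75, sp=2, e=sp−y=1.25; I=3.25, D=e−e_prev=-0.75; u=1/4·1.25+1/4·3.25+0·(-0.75)=1.125; next y=-1/2·0.75+3/4·1.125=0.46875
n=2: y=0.46875, sp=2, e=sp−y=1.53125; I=4.78125, D=e−e_prev=0.28125; u=1/4·1.53125+1/4·4.78125+0·0.28125=1.578125; next y=-1/2·0.46875+3/4·1.578125≈0.949219
n=3: y≈0.949219, sp=2, e=sp−y≈1.050781; I≈5.832031, D=e−e_prev≈-0.480469; u=1/4·1.050781+1/4·5.832031+0·(-0.480469)≈1.720703; next y=-1/2·0.949219+3/4·1.720703≈0.815918
n=4: y≈0.815918, sp=2, e=sp−y≈1.184082; I≈7.016113, D=e−e_prev≈0.133301; u=1/4·1.184082+1/4·7.016113+0·0.133301≈2.050049; next y=-1/2·0.815918+3/4·2.050049≈1.129578
n=5: y≈1.129578, sp=2, e=sp−y≈0.870422; I≈7.886536, D=e−e_prev≈-0.313660; u=1/4·0.870422+1/4·7.886536+0·(-0.313660)≈2.189240; next y=-1/2·1.129578+3/4·2.189240≈1.077141
n=6: y≈1.077141, sp=2, e=sp−y≈0.922859; I≈8.809395, D=e−e_prev≈0.052437; u=1/4·0.922859+1/4·8.809395+0·0.052437≈2.433064; next y=-1/2·1.077141+3/4·2.433064≈1.286227
n=7: y≈1.286227, sp=2, e=sp−y≈0.713773; I≈9.523168, D=e−e_prev≈-0.209086; u=1/4·0.713773+1/4·9.523168+0·(-0.209086)≈2.559235; next y=-1/2·1.286227+3/4·2.559235≈1.276313
n=8: y≈1.276313, sp=2, e=sp−y≈0.723687; I≈10.246855, D=e−e_prev≈0.009915; u=1/4·0.723687+1/4·10.246855+0·0.009915≈2.742636; next y=-1/2·1.276313+3/4·2.742636≈1.418820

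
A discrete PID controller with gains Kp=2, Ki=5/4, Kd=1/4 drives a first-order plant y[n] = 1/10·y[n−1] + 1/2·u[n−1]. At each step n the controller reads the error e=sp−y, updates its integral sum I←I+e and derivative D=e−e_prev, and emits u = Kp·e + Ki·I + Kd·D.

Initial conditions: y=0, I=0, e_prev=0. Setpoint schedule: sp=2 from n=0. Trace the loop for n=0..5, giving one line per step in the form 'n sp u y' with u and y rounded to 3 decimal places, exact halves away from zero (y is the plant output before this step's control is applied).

0 2 7.000 0.000
1 2 -3.250 3.500
2 2 12.463 -1.275
3 2 -10.463 6.104
4 2 23.789 -4.621
5 2 -26.803 11.432

(exact arithmetic carried between steps; '≈' marks a value shown rounded to 6 d.p. or computed from one; I and e_prev carry over from the previous line; the table rounds u and y to 3 d.p., halves away from zero)
n=0: y=0, sp=2, e=sp−y=2; I=2, D=e−e_prev=2; u=2·2+5/4·2+1/4·2=7; next y=1/10·0+1/2·7=3.5
n=1: y=3.5, sp=2, e=sp−y=-1.5; I=0.5, D=e−e_prev=-3.5; u=2·(-1.5)+5/4·0.5+1/4·(-3.5)=-3.25; next y=1/10·3.5+1/2·(-3.25)=-1.275
n=2: y=-1.275, sp=2, e=sp−y=3.275; I=3.775, D=e−e_prev=4.775; u=2·3.275+5/4·3.775+1/4·4.775=12.4625; next y=1/10·(-1.275)+1/2·12.4625=6.10375
n=3: y=6.10375, sp=2, e=sp−y=-4.10375; I=-0.32875, D=e−e_prev=-7.37875; u=2·(-4.10375)+5/4·(-0.32875)+1/4·(-7.37875)=-10.463125; next y=1/10·6.10375+1/2·(-10.463125)≈-4.621188
n=4: y≈-4.621188, sp=2, e=sp−y≈6.621188; I≈6.292438, D=e−e_prev≈10.724938; u=2·6.621188+5/4·6.292438+1/4·10.724938≈23.789156; next y=1/10·(-4.621188)+1/2·23.789156≈11.432459
n=5: y≈11.432459, sp=2, e=sp−y≈-9.432459; I≈-3.140022, D=e−e_prev≈-16.053647; u=2·(-9.432459)+5/4·(-3.140022)+1/4·(-16.053647)≈-26.803358; next y=1/10·11.432459+1/2·(-26.803358)≈-12.258433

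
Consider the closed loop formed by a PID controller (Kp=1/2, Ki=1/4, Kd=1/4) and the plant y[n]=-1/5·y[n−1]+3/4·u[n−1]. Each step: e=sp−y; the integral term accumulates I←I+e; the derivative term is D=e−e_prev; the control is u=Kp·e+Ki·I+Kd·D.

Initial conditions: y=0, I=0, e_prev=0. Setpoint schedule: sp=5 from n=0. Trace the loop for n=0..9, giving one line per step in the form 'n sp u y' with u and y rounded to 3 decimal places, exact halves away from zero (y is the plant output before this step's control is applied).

0 5 5.000 0.000
1 5 1.250 3.750
2 5 6.063 0.188
3 5 2.053 4.509
4 5 7.128 0.638
5 5 2.670 5.218
6 5 8.020 0.959
7 5 3.101 5.823
8 5 8.773 1.161
9 5 3.381 6.348

(exact arithmetic carried between steps; '≈' marks a value shown rounded to 6 d.p. or computed from one; I and e_prev carry over from the previous line; the table rounds u and y to 3 d.p., halves away from zero)
n=0: y=0, sp=5, e=sp−y=5; I=5, D=e−e_prev=5; u=1/2·5+1/4·5+1/4·5=5; next y=-1/5·0+3/4·5=3.75
n=1: y=3.75, sp=5, e=sp−y=1.25; I=6.25, D=e−e_prev=-3.75; u=1/2·1.25+1/4·6.25+1/4·(-3.75)=1.25; next y=-1/5·3.75+3/4·1.25=0.1875
n=2: y=0.1875, sp=5, e=sp−y=4.8125; I=11.0625, D=e−e_prev=3.5625; u=1/2·4.8125+1/4·11.0625+1/4·3.5625=6.0625; next y=-1/5·0.1875+3/4·6.0625=4.509375
n=3: y=4.509375, sp=5, e=sp−y=0.490625; I=11.553125, D=e−e_prev=-4.321875; u=1/2·0.490625+1/4·11.553125+1/4·(-4.321875)=2.053125; next y=-1/5·4.509375+3/4·2.053125≈0.637969
n=4: y≈0.637969, sp=5, e=sp−y≈4.362031; I≈15.915156, D=e−e_prev≈3.871406; u=1/2·4.362031+1/4·15.915156+1/4·3.871406≈7.127656; next y=-1/5·0.637969+3/4·7.127656≈5.218148
n=5: y≈5.218148, sp=5, e=sp−y≈-0.218148; I≈15.697008, D=e−e_prev≈-4.580180; u=1/2·(-0.218148)+1/4·15.697008+1/4·(-4.580180)≈2.670133; next y=-1/5·5.218148+3/4·2.670133≈0.958970
n=6: y≈0.958970, sp=5, e=sp−y≈4.041030; I≈19.738038, D=e−e_prev≈4.259179; u=1/2·4.041030+1/4·19.738038+1/4·4.259179≈8.019819; next y=-1/5·0.958970+3/4·8.019819≈5.823070
n=7: y≈5.823070, sp=5, e=sp−y≈-0.823070; I≈18.914968, D=e−e_prev≈-4.864100; u=1/2·(-0.823070)+1/4·18.914968+1/4·(-4.864100)≈3.101182; next y=-1/5·5.823070+3/4·3.101182≈1.161272
n=8: y≈1.161272, sp=5, e=sp−y≈3.838728; I≈22.753695, D=e−e_prev≈4.661798; u=1/2·3.838728+1/4·22.753695+1/4·4.661798≈8.773237; next y=-1/5·1.161272+3/4·8.773237≈6.347674
n=9: y≈6.347674, sp=5, e=sp−y≈-1.347674; I≈21.406022, D=e−e_prev≈-5.186401; u=1/2·(-1.347674)+1/4·21.406022+1/4·(-5.186401)≈3.381068; next y=-1/5·6.347674+3/4·3.381068≈1.266266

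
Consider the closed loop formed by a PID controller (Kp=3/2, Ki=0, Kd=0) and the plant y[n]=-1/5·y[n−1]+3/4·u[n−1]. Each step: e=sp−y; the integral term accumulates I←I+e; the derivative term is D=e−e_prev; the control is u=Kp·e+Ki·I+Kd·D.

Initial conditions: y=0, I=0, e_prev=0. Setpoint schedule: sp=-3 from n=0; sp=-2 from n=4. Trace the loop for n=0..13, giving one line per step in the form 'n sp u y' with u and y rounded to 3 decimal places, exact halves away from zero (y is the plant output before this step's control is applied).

(exact arithmetic carried between steps; '≈' marks a value shown rounded to 6 d.p. or computed from one; I and e_prev carry over from the previous line; the table rounds u and y to 3 d.p., halves away from zero)
n=0: y=0, sp=-3, e=sp−y=-3; I=-3, D=e−e_prev=-3; u=3/2·(-3)+0·(-3)+0·(-3)=-4.5; next y=-1/5·0+3/4·(-4.5)=-3.375
n=1: y=-3.375, sp=-3, e=sp−y=0.375; I=-2.625, D=e−e_prev=3.375; u=3/2·0.375+0·(-2.625)+0·3.375=0.5625; next y=-1/5·(-3.375)+3/4·0.5625=1.096875
n=2: y=1.096875, sp=-3, e=sp−y=-4.096875; I=-6.721875, D=e−e_prev=-4.471875; u=3/2·(-4.096875)+0·(-6.721875)+0·(-4.471875)≈-6.145313; next y=-1/5·1.096875+3/4·(-6.145313)≈-4.828359
n=3: y≈-4.828359, sp=-3, e=sp−y≈1.828359; I≈-4.893516, D=e−e_prev≈5.925234; u=3/2·1.828359+0·(-4.893516)+0·5.925234≈2.742539; next y=-1/5·(-4.828359)+3/4·2.742539≈3.022576
n=4: y≈3.022576, sp=-2, e=sp−y≈-5.022576; I≈-9.916092, D=e−e_prev≈-6.850936; u=3/2·(-5.022576)+0·(-9.916092)+0·(-6.850936)≈-7.533864; next y=-1/5·3.022576+3/4·(-7.533864)≈-6.254913
n=5: y≈-6.254913, sp=-2, e=sp−y≈4.254913; I≈-5.661178, D=e−e_prev≈9.277490; u=3/2·4.254913+0·(-5.661178)+0·9.277490≈6.382370; next y=-1/5·(-6.254913)+3/4·6.382370≈6.037760
n=6: y≈6.037760, sp=-2, e=sp−y≈-8.037760; I≈-13.698939, D=e−e_prev≈-12.292674; u=3/2·(-8.037760)+0·(-13.698939)+0·(-12.292674)≈-12.056640; next y=-1/5·6.037760+3/4·(-12.056640)≈-10.250032
n=7: y≈-10.250032, sp=-2, e=sp−y≈8.250032; I≈-5.448906, D=e−e_prev≈16.287793; u=3/2·8.250032+0·(-5.448906)+0·16.287793≈12.375049; next y=-1/5·(-10.250032)+3/4·12.375049≈11.331293
n=8: y≈11.331293, sp=-2, e=sp−y≈-13.331293; I≈-18.780199, D=e−e_prev≈-21.581325; u=3/2·(-13.331293)+0·(-18.780199)+0·(-21.581325)≈-19.996939; next y=-1/5·11.331293+3/4·(-19.996939)≈-17.263963
n=9: y≈-17.263963, sp=-2, e=sp−y≈15.263963; I≈-3.516236, D=e−e_prev≈28.595256; u=3/2·15.263963+0·(-3.516236)+0·28.595256≈22.895945; next y=-1/5·(-17.263963)+3/4·22.895945≈20.624751
n=10: y≈20.624751, sp=-2, e=sp−y≈-22.624751; I≈-26.140987, D=e−e_prev≈-37.888714; u=3/2·(-22.624751)+0·(-26.140987)+0·(-37.888714)≈-33.937127; next y=-1/5·20.624751+3/4·(-33.937127)≈-29.577795
n=11: y≈-29.577795, sp=-2, e=sp−y≈27.577795; I≈1.436808, D=e−e_prev≈50.202546; u=3/2·27.577795+0·1.436808+0·50.202546≈41.366693; next y=-1/5·(-29.577795)+3/4·41.366693≈36.940579
n=12: y≈36.940579, sp=-2, e=sp−y≈-38.940579; I≈-37.503771, D=e−e_prev≈-66.518374; u=3/2·(-38.940579)+0·(-37.503771)+0·(-66.518374)≈-58.410868; next y=-1/5·36.940579+3/4·(-58.410868)≈-51.196267
n=13: y≈-51.196267, sp=-2, e=sp−y≈49.196267; I≈11.692496, D=e−e_prev≈88.136845; u=3/2·49.196267+0·11.692496+0·88.136845≈73.794400; next y=-1/5·(-51.196267)+3/4·73.794400≈65.585053

0 -3 -4.500 0.000
1 -3 0.563 -3.375
2 -3 -6.145 1.097
3 -3 2.743 -4.828
4 -2 -7.534 3.023
5 -2 6.382 -6.255
6 -2 -12.057 6.038
7 -2 12.375 -10.250
8 -2 -19.997 11.331
9 -2 22.896 -17.264
10 -2 -33.937 20.625
11 -2 41.367 -29.578
12 -2 -58.411 36.941
13 -2 73.794 -51.196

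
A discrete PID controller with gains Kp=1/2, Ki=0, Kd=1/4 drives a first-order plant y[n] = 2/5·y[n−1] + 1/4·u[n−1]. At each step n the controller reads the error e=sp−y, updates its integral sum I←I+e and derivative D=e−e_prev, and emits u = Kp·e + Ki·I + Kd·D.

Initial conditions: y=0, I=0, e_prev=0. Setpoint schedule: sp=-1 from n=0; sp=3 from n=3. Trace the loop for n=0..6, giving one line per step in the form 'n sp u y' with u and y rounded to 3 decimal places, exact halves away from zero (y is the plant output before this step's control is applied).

(exact arithmetic carried between steps; '≈' marks a value shown rounded to 6 d.p. or computed from one; I and e_prev carry over from the previous line; the table rounds u and y to 3 d.p., halves away from zero)
n=0: y=0, sp=-1, e=sp−y=-1; I=-1, D=e−e_prev=-1; u=1/2·(-1)+0·(-1)+1/4·(-1)=-0.75; next y=2/5·0+1/4·(-0.75)=-0.1875
n=1: y=-0.1875, sp=-1, e=sp−y=-0.8125; I=-1.8125, D=e−e_prev=0.1875; u=1/2·(-0.8125)+0·(-1.8125)+1/4·0.1875=-0.359375; next y=2/5·(-0.1875)+1/4·(-0.359375)≈-0.164844
n=2: y≈-0.164844, sp=-1, e=sp−y≈-0.835156; I≈-2.647656, D=e−e_prev≈-0.022656; u=1/2·(-0.835156)+0·(-2.647656)+1/4·(-0.022656)≈-0.423242; next y=2/5·(-0.164844)+1/4·(-0.423242)≈-0.171748
n=3: y≈-0.171748, sp=3, e=sp−y≈3.171748; I≈0.524092, D=e−e_prev≈4.006904; u=1/2·3.171748+0·0.524092+1/4·4.006904≈2.587600; next y=2/5·(-0.171748)+1/4·2.587600≈0.578201
n=4: y≈0.578201, sp=3, e=sp−y≈2.421799; I≈2.945891, D=e−e_prev≈-0.749949; u=1/2·2.421799+0·2.945891+1/4·(-0.749949)≈1.023412; next y=2/5·0.578201+1/4·1.023412≈0.487133
n=5: y≈0.487133, sp=3, e=sp−y≈2.512867; I≈5.458758, D=e−e_prev≈0.091067; u=1/2·2.512867+0·5.458758+1/4·0.091067≈1.279200; next y=2/5·0.487133+1/4·1.279200≈0.514653
n=6: y≈0.514653, sp=3, e=sp−y≈2.485347; I≈7.944104, D=e−e_prev≈-0.027520; u=1/2·2.485347+0·7.944104+1/4·(-0.027520)≈1.235793; next y=2/5·0.514653+1/4·1.235793≈0.514810

0 -1 -0.750 0.000
1 -1 -0.359 -0.188
2 -1 -0.423 -0.165
3 3 2.588 -0.172
4 3 1.023 0.578
5 3 1.279 0.487
6 3 1.236 0.515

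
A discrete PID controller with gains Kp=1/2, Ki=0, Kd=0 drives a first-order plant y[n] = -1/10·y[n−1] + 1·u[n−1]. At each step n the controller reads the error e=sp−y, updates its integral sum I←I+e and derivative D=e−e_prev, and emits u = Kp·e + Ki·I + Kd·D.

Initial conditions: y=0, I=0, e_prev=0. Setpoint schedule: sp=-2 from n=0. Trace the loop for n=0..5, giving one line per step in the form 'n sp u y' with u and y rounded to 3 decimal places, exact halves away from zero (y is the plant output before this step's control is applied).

(exact arithmetic carried between steps; '≈' marks a value shown rounded to 6 d.p. or computed from one; I and e_prev carry over from the previous line; the table rounds u and y to 3 d.p., halves away from zero)
n=0: y=0, sp=-2, e=sp−y=-2; I=-2, D=e−e_prev=-2; u=1/2·(-2)+0·(-2)+0·(-2)=-1; next y=-1/10·0+1·(-1)=-1
n=1: y=-1, sp=-2, e=sp−y=-1; I=-3, D=e−e_prev=1; u=1/2·(-1)+0·(-3)+0·1=-0.5; next y=-1/10·(-1)+1·(-0.5)=-0.4
n=2: y=-0.4, sp=-2, e=sp−y=-1.6; I=-4.6, D=e−e_prev=-0.6; u=1/2·(-1.6)+0·(-4.6)+0·(-0.6)=-0.8; next y=-1/10·(-0.4)+1·(-0.8)=-0.76
n=3: y=-0.76, sp=-2, e=sp−y=-1.24; I=-5.84, D=e−e_prev=0.36; u=1/2·(-1.24)+0·(-5.84)+0·0.36=-0.62; next y=-1/10·(-0.76)+1·(-0.62)=-0.544
n=4: y=-0.544, sp=-2, e=sp−y=-1.456; I=-7.296, D=e−e_prev=-0.216; u=1/2·(-1.456)+0·(-7.296)+0·(-0.216)=-0.728; next y=-1/10·(-0.544)+1·(-0.728)=-0.6736
n=5: y=-0.6736, sp=-2, e=sp−y=-1.3264; I=-8.6224, D=e−e_prev=0.1296; u=1/2·(-1.3264)+0·(-8.6224)+0·0.1296=-0.6632; next y=-1/10·(-0.6736)+1·(-0.6632)=-0.59584

0 -2 -1.000 0.000
1 -2 -0.500 -1.000
2 -2 -0.800 -0.400
3 -2 -0.620 -0.760
4 -2 -0.728 -0.544
5 -2 -0.663 -0.674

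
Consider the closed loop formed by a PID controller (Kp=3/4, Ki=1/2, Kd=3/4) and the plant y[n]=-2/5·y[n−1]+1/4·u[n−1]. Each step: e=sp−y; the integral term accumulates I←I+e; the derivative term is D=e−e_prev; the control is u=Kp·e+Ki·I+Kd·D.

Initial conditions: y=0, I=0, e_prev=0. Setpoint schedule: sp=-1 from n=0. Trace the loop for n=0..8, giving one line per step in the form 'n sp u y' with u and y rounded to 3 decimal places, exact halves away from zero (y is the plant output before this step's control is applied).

0 -1 -2.000 0.000
1 -1 -0.750 -0.500
2 -1 -2.400 0.013
3 -1 -1.287 -0.605
4 -1 -2.998 -0.080
5 -1 -1.788 -0.718
6 -1 -3.523 -0.160
7 -1 -2.212 -0.817
8 -1 -3.977 -0.226

(exact arithmetic carried between steps; '≈' marks a value shown rounded to 6 d.p. or computed from one; I and e_prev carry over from the previous line; the table rounds u and y to 3 d.p., halves away from zero)
n=0: y=0, sp=-1, e=sp−y=-1; I=-1, D=e−e_prev=-1; u=3/4·(-1)+1/2·(-1)+3/4·(-1)=-2; next y=-2/5·0+1/4·(-2)=-0.5
n=1: y=-0.5, sp=-1, e=sp−y=-0.5; I=-1.5, D=e−e_prev=0.5; u=3/4·(-0.5)+1/2·(-1.5)+3/4·0.5=-0.75; next y=-2/5·(-0.5)+1/4·(-0.75)=0.0125
n=2: y=0.0125, sp=-1, e=sp−y=-1.0125; I=-2.5125, D=e−e_prev=-0.5125; u=3/4·(-1.0125)+1/2·(-2.5125)+3/4·(-0.5125)=-2.4; next y=-2/5·0.0125+1/4·(-2.4)=-0.605
n=3: y=-0.605, sp=-1, e=sp−y=-0.395; I=-2.9075, D=e−e_prev=0.6175; u=3/4·(-0.395)+1/2·(-2.9075)+3/4·0.6175=-1.286875; next y=-2/5·(-0.605)+1/4·(-1.286875)≈-0.079719
n=4: y≈-0.079719, sp=-1, e=sp−y≈-0.920281; I≈-3.827781, D=e−e_prev≈-0.525281; u=3/4·(-0.920281)+1/2·(-3.827781)+3/4·(-0.525281)≈-2.998063; next y=-2/5·(-0.079719)+1/4·(-2.998063)≈-0.717628
n=5: y≈-0.717628, sp=-1, e=sp−y≈-0.282372; I≈-4.110153, D=e−e_prev≈0.637909; u=3/4·(-0.282372)+1/2·(-4.110153)+3/4·0.637909≈-1.788423; next y=-2/5·(-0.717628)+1/4·(-1.788423)≈-0.160055
n=6: y≈-0.160055, sp=-1, e=sp−y≈-0.839945; I≈-4.950099, D=e−e_prev≈-0.557574; u=3/4·(-0.839945)+1/2·(-4.950099)+3/4·(-0.557574)≈-3.523188; next y=-2/5·(-0.160055)+1/4·(-3.523188)≈-0.816775
n=7: y≈-0.816775, sp=-1, e=sp−y≈-0.183225; I≈-5.133323, D=e−e_prev≈0.656721; u=3/4·(-0.183225)+1/2·(-5.133323)+3/4·0.656721≈-2.211540; next y=-2/5·(-0.816775)+1/4·(-2.211540)≈-0.226175
n=8: y≈-0.226175, sp=-1, e=sp−y≈-0.773825; I≈-5.907148, D=e−e_prev≈-0.590600; u=3/4·(-0.773825)+1/2·(-5.907148)+3/4·(-0.590600)≈-3.976893; next y=-2/5·(-0.226175)+1/4·(-3.976893)≈-0.903753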